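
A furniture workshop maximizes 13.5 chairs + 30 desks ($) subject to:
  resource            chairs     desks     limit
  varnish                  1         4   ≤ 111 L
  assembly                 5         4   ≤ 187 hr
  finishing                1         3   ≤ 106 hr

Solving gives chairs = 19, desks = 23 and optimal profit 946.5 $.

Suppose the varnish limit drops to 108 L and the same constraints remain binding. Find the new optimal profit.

928.5

At the optimum: varnish uses 111 of 111 (binding); assembly uses 187 of 187 (binding); finishing uses 88 of 106 (slack = 18).
Since finishing is not tight, its dual is 0.
Dual feasibility on the basic columns requires 1·y_varnish + 5·y_assembly = 13.5, 4·y_varnish + 4·y_assembly = 30.
→ y_varnish = 6 and y_assembly = 1.5.
Δz = y_varnish·Δb = 6 × (-3) = -18, so new z* = 946.5 − 18 = 928.5.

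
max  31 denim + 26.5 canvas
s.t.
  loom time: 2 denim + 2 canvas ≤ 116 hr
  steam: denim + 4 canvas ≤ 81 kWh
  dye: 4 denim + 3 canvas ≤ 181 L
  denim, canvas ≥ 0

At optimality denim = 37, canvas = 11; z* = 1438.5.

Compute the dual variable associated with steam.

Binding: steam and dye. Non-binding: loom time (20 unused).
By complementary slackness, y = 0 for the non-binding constraint.
From A_Bᵀ y = c: 1·y_steam + 4·y_dye = 31; 4·y_steam + 3·y_dye = 26.5.
→ y_steam = 1 and y_dye = 7.5.
Shadow price of steam = 1.

1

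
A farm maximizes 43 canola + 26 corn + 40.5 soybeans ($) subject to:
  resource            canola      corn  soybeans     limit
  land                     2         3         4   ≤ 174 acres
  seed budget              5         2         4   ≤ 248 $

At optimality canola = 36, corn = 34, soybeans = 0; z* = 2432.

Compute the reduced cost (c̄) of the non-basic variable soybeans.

At the optimum: land uses 174 of 174 (binding); seed budget uses 248 of 248 (binding).
The binding rows give the dual system: 2·y_land + 5·y_seed budget = 43 and 3·y_land + 2·y_seed budget = 26.
→ y_land = 4 and y_seed budget = 7.
Reduced cost of soybeans: c₃ − yᵀa₃ = 40.5 − (4·4 + 7·4) = 40.5 − 44 = -3.5.

-3.5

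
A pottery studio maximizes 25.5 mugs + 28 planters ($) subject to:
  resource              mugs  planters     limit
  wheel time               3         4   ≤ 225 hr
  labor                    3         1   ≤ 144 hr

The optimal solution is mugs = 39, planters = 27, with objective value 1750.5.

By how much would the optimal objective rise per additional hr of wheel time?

6.5

Both wheel time and labor are binding at x*.
From A_Bᵀ y = c: 3·y_wheel time + 3·y_labor = 25.5; 4·y_wheel time + 1·y_labor = 28.
Solving: y_wheel time = 6.5, y_labor = 2.
Shadow price of wheel time = 6.5.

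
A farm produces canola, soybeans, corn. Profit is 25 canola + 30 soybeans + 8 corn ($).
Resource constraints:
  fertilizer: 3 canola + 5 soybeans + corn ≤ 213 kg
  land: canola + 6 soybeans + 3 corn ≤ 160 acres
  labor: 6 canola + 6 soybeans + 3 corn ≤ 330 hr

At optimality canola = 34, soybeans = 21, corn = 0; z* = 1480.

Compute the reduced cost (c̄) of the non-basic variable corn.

At the optimum: fertilizer uses 207 of 213 (slack = 6); land uses 160 of 160 (binding); labor uses 330 of 330 (binding).
By complementary slackness, y = 0 for the non-binding constraint.
The binding rows give the dual system: 1·y_land + 6·y_labor = 25 and 6·y_land + 6·y_labor = 30.
→ y_land = 1 and y_labor = 4.
Reduced cost of corn: c₃ − yᵀa₃ = 8 − (1·3 + 4·3) = 8 − 15 = -7.

-7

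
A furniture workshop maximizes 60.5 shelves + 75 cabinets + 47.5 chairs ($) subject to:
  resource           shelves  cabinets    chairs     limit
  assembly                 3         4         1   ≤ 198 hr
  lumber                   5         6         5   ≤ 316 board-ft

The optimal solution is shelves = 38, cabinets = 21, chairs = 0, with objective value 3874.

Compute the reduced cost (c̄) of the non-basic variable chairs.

Check each constraint at x*: assembly 198/198 (tight); lumber 316/316 (tight).
Dual feasibility on the basic columns requires 3·y_assembly + 5·y_lumber = 60.5, 4·y_assembly + 6·y_lumber = 75.
This yields shadow prices y_assembly = 6, y_lumber = 8.5.
Reduced cost of chairs: c₃ − yᵀa₃ = 47.5 − (6·1 + 8.5·5) = 47.5 − 48.5 = -1.

-1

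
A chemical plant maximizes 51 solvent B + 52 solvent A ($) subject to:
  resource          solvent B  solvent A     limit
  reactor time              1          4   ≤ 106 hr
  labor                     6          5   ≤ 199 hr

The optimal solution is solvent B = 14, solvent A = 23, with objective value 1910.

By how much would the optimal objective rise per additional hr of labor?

8

Both reactor time and labor are binding at x*.
The binding rows give the dual system: 1·y_reactor time + 6·y_labor = 51 and 4·y_reactor time + 5·y_labor = 52.
→ y_reactor time = 3 and y_labor = 8.
Shadow price of labor = 8.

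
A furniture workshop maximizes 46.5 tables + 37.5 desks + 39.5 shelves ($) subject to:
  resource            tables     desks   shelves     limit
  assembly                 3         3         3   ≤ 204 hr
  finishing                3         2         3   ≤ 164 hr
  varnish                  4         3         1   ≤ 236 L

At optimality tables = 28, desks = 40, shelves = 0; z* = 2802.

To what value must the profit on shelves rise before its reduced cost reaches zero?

46.5

Binding: assembly and finishing. Non-binding: varnish (4 unused).
By complementary slackness, y = 0 for the non-binding constraint.
The binding rows give the dual system: 3·y_assembly + 3·y_finishing = 46.5 and 3·y_assembly + 2·y_finishing = 37.5.
This yields shadow prices y_assembly = 6.5, y_finishing = 9.
shelves enters the basis when its profit ≥ yᵀa₃ = 6.5·3 + 9·3 = 46.5.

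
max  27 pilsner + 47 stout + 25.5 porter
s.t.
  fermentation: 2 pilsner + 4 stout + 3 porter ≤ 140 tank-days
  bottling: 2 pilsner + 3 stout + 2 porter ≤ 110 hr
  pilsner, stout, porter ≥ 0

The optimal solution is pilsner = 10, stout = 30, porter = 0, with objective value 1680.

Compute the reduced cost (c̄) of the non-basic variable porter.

At the optimum: fermentation uses 140 of 140 (binding); bottling uses 110 of 110 (binding).
The binding rows give the dual system: 2·y_fermentation + 2·y_bottling = 27 and 4·y_fermentation + 3·y_bottling = 47.
→ y_fermentation = 6.5 and y_bottling = 7.
Reduced cost of porter: c₃ − yᵀa₃ = 25.5 − (6.5·3 + 7·2) = 25.5 − 33.5 = -8.

-8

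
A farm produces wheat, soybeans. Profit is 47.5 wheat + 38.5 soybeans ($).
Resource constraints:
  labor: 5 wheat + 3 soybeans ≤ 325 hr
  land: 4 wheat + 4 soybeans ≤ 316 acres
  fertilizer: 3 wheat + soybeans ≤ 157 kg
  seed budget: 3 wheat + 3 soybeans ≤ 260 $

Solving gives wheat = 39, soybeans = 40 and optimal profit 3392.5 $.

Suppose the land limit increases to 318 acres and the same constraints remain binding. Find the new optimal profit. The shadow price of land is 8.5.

3409.5

Δb = 2, so new z* = 3392.5 + (8.5)·(2) = 3392.5 + 17 = 3409.5.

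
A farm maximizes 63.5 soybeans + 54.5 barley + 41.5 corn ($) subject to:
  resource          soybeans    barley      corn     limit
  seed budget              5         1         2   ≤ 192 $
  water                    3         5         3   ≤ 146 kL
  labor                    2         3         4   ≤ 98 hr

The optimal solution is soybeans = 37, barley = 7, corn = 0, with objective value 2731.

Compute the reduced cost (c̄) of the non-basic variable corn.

Check each constraint at x*: seed budget 192/192 (tight); water 146/146 (tight); labor 95/98 (slack 3).
By complementary slackness, y = 0 for the non-binding constraint.
The binding rows give the dual system: 5·y_seed budget + 3·y_water = 63.5 and 1·y_seed budget + 5·y_water = 54.5.
Solving: y_seed budget = 7, y_water = 9.5.
Reduced cost of corn: c₃ − yᵀa₃ = 41.5 − (7·2 + 9.5·3) = 41.5 − 42.5 = -1.

-1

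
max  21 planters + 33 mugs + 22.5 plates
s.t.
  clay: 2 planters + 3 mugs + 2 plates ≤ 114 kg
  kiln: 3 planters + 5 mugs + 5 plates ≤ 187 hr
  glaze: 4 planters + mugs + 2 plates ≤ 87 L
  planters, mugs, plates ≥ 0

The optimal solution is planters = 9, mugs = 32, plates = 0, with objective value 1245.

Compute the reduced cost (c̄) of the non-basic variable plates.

At the optimum: clay uses 114 of 114 (binding); kiln uses 187 of 187 (binding); glaze uses 68 of 87 (slack = 19).
Since glaze is not tight, its dual is 0.
The binding rows give the dual system: 2·y_clay + 3·y_kiln = 21 and 3·y_clay + 5·y_kiln = 33.
→ y_clay = 6 and y_kiln = 3.
Reduced cost of plates: c₃ − yᵀa₃ = 22.5 − (6·2 + 3·5) = 22.5 − 27 = -4.5.

-4.5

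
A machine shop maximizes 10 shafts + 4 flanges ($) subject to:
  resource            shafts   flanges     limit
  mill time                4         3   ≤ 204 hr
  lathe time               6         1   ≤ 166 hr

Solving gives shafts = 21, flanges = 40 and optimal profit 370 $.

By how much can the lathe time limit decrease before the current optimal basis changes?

98

Binding constraints: mill time, lathe time. The basis is B = [[4,3],[6,1]] with det -14.
Per unit decrease in lathe time, x* moves by d = (-0.2143, 0.2857).
The basis stays optimal until shafts reaches 0; allowable decrease = 98 hr.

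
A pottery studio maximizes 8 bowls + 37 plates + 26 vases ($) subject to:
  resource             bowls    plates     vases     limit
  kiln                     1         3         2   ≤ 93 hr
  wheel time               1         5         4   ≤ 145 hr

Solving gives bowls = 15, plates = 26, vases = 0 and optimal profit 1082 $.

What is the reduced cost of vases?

-3

At the optimum: kiln uses 93 of 93 (binding); wheel time uses 145 of 145 (binding).
The binding rows give the dual system: 1·y_kiln + 1·y_wheel time = 8 and 3·y_kiln + 5·y_wheel time = 37.
→ y_kiln = 1.5 and y_wheel time = 6.5.
Reduced cost of vases: c₃ − yᵀa₃ = 26 − (1.5·2 + 6.5·4) = 26 − 29 = -3.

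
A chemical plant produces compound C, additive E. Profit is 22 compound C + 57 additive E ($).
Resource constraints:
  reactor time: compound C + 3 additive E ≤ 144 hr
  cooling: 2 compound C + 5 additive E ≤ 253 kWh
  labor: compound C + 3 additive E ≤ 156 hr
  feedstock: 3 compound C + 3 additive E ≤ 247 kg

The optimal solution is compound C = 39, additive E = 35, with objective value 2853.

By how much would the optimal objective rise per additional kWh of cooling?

9

At the optimum: reactor time uses 144 of 144 (binding); cooling uses 253 of 253 (binding); labor uses 144 of 156 (slack = 12); feedstock uses 222 of 247 (slack = 25).
Slack constraints have shadow price 0 (complementary slackness).
The binding rows give the dual system: 1·y_reactor time + 2·y_cooling = 22 and 3·y_reactor time + 5·y_cooling = 57.
This yields shadow prices y_reactor time = 4, y_cooling = 9.
Shadow price of cooling = 9.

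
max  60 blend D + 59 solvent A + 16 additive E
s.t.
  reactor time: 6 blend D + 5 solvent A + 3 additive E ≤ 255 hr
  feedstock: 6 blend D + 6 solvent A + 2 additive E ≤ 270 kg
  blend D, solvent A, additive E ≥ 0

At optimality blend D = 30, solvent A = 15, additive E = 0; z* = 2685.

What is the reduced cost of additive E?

Both reactor time and feedstock are binding at x*.
The binding rows give the dual system: 6·y_reactor time + 6·y_feedstock = 60 and 5·y_reactor time + 6·y_feedstock = 59.
This yields shadow prices y_reactor time = 1, y_feedstock = 9.
Reduced cost of additive E: c₃ − yᵀa₃ = 16 − (1·3 + 9·2) = 16 − 21 = -5.

-5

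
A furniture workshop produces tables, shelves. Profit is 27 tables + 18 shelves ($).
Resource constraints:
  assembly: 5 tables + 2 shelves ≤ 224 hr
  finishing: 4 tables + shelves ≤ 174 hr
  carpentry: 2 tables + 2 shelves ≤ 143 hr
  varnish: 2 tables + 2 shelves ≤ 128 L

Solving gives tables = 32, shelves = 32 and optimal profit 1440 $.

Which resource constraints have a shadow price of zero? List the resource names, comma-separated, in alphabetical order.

assembly: 224/224 (binding)
finishing: 160/174 (slack 14)
carpentry: 128/143 (slack 15)
varnish: 128/128 (binding)
By complementary slackness, a constraint with positive slack has shadow price 0 → carpentry, finishing.

carpentry, finishing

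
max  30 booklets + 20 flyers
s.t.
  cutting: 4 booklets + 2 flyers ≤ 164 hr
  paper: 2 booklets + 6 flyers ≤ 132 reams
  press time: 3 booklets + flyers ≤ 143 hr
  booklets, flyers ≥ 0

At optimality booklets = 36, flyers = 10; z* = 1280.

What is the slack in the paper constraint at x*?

paper used = 2·36 + 6·10 = 132; slack = 132 − 132 = 0.

0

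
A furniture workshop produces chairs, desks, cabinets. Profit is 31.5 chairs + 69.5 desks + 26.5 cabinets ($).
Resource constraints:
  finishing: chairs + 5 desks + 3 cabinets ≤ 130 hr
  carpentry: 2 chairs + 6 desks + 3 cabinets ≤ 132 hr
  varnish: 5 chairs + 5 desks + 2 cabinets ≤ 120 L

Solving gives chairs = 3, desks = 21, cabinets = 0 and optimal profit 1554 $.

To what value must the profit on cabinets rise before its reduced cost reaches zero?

Binding: carpentry and varnish. Non-binding: finishing (22 unused).
Slack constraints have shadow price 0 (complementary slackness).
Dual feasibility on the basic columns requires 2·y_carpentry + 5·y_varnish = 31.5, 6·y_carpentry + 5·y_varnish = 69.5.
Solving: y_carpentry = 9.5, y_varnish = 2.5.
cabinets enters the basis when its profit ≥ yᵀa₃ = 9.5·3 + 2.5·2 = 33.5.

33.5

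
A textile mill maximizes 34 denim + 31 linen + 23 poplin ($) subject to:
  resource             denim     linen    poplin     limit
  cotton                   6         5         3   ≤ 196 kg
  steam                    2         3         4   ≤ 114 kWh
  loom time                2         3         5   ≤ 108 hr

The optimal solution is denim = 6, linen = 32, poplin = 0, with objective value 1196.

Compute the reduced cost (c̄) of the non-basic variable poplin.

Check each constraint at x*: cotton 196/196 (tight); steam 108/114 (slack 6); loom time 108/108 (tight).
Since steam is not tight, its dual is 0.
The binding rows give the dual system: 6·y_cotton + 2·y_loom time = 34 and 5·y_cotton + 3·y_loom time = 31.
This yields shadow prices y_cotton = 5, y_loom time = 2.
Reduced cost of poplin: c₃ − yᵀa₃ = 23 − (5·3 + 2·5) = 23 − 25 = -2.

-2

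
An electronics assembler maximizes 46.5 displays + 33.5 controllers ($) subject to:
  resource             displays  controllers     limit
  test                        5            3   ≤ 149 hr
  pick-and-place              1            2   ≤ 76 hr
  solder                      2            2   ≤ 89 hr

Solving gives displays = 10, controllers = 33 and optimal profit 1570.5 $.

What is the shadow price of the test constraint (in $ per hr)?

8.5

Binding: test and pick-and-place. Non-binding: solder (3 unused).
Slack constraints have shadow price 0 (complementary slackness).
The binding rows give the dual system: 5·y_test + 1·y_pick-and-place = 46.5 and 3·y_test + 2·y_pick-and-place = 33.5.
Solving: y_test = 8.5, y_pick-and-place = 4.
Shadow price of test = 8.5.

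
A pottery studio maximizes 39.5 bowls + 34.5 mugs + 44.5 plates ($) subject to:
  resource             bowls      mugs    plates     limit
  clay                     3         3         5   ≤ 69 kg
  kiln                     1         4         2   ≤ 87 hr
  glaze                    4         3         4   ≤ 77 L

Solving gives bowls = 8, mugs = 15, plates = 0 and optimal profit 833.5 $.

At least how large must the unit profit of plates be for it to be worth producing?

Binding: clay and glaze. Non-binding: kiln (19 unused).
Slack constraints have shadow price 0 (complementary slackness).
From A_Bᵀ y = c: 3·y_clay + 4·y_glaze = 39.5; 3·y_clay + 3·y_glaze = 34.5.
Solving: y_clay = 6.5, y_glaze = 5.
plates enters the basis when its profit ≥ yᵀa₃ = 6.5·5 + 5·4 = 52.5.

52.5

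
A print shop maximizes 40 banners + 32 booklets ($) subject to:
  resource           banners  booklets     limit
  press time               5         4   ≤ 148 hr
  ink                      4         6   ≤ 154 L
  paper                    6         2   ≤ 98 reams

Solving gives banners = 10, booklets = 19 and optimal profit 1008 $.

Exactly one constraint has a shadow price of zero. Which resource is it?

press time: 126/148 (slack 22)
ink: 154/154 (binding)
paper: 98/98 (binding)
By complementary slackness, a constraint with positive slack has shadow price 0 → press time.

press time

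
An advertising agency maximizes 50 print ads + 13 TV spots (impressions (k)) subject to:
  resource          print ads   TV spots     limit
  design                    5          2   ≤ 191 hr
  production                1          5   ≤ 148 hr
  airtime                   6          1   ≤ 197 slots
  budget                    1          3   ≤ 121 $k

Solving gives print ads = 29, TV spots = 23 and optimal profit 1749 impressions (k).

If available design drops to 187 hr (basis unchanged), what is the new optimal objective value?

1733

Check each constraint at x*: design 191/191 (tight); production 144/148 (slack 4); airtime 197/197 (tight); budget 98/121 (slack 23).
Since production, budget are not tight, their duals are 0.
From A_Bᵀ y = c: 5·y_design + 6·y_airtime = 50; 2·y_design + 1·y_airtime = 13.
Solving: y_design = 4, y_airtime = 5.
Δz = y_design·Δb = 4 × (-4) = -16, so new z* = 1749 − 16 = 1733.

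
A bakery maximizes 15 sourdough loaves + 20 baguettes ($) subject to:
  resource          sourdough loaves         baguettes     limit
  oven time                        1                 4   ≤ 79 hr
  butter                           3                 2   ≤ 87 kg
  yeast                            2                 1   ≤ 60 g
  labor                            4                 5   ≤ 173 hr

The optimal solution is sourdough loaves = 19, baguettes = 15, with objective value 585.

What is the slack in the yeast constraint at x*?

yeast used = 2·19 + 1·15 = 53; slack = 60 − 53 = 7.

7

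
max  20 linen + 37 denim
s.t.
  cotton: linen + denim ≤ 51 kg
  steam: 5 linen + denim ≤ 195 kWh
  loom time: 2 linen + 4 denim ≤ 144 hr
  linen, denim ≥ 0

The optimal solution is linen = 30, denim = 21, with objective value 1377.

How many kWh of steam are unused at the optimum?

steam used = 5·30 + 1·21 = 171; slack = 195 − 171 = 24.

24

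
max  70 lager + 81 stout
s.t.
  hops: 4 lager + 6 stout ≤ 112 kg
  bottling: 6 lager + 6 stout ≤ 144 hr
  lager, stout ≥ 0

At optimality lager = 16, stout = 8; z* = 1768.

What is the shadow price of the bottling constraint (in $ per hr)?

Check each constraint at x*: hops 112/112 (tight); bottling 144/144 (tight).
From A_Bᵀ y = c: 4·y_hops + 6·y_bottling = 70; 6·y_hops + 6·y_bottling = 81.
→ y_hops = 5.5 and y_bottling = 8.
Shadow price of bottling = 8.

8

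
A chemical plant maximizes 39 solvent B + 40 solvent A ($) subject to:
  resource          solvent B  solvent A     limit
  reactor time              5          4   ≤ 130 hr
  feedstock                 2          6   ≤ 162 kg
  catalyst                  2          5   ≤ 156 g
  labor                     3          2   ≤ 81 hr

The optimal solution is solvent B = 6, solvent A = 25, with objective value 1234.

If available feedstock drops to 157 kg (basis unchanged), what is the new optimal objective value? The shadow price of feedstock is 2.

1224

Δb = -5, so new z* = 1234 + (2)·(-5) = 1234 − 10 = 1224.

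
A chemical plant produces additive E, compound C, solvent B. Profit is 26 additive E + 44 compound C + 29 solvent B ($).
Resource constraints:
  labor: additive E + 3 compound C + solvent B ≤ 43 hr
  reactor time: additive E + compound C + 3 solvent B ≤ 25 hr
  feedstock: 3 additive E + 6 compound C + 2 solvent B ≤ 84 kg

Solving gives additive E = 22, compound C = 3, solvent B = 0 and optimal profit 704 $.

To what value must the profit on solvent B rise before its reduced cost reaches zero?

36

Binding: reactor time and feedstock. Non-binding: labor (12 unused).
By complementary slackness, y = 0 for the non-binding constraint.
Dual feasibility on the basic columns requires 1·y_reactor time + 3·y_feedstock = 26, 1·y_reactor time + 6·y_feedstock = 44.
→ y_reactor time = 8 and y_feedstock = 6.
solvent B enters the basis when its profit ≥ yᵀa₃ = 8·3 + 6·2 = 36.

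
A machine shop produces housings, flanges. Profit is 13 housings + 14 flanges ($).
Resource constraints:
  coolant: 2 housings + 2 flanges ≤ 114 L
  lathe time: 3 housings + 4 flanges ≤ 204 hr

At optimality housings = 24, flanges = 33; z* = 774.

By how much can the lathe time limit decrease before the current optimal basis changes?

33

Binding constraints: coolant, lathe time. The basis is B = [[2,2],[3,4]] with det 2.
Per unit decrease in lathe time, x* moves by d = (1, -1).
The basis stays optimal until flanges reaches 0; allowable decrease = 33 hr.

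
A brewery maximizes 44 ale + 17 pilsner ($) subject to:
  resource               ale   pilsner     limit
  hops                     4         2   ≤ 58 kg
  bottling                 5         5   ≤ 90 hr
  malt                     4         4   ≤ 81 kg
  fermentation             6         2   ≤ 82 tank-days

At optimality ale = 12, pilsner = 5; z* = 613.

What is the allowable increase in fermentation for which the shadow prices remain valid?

5

Binding constraints: hops, fermentation. The basis is B = [[4,2],[6,2]] with det -4.
Per unit increase in fermentation, x* moves by d = (0.5, -1).
The basis stays optimal until pilsner reaches 0; allowable increase = 5 tank-days.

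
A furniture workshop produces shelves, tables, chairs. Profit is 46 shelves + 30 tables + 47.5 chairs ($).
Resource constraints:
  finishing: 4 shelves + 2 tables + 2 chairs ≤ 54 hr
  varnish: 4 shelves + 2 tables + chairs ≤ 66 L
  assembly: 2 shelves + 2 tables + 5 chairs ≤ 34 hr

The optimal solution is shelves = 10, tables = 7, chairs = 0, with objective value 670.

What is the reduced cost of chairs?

Check each constraint at x*: finishing 54/54 (tight); varnish 54/66 (slack 12); assembly 34/34 (tight).
Since varnish is not tight, its dual is 0.
Dual feasibility on the basic columns requires 4·y_finishing + 2·y_assembly = 46, 2·y_finishing + 2·y_assembly = 30.
→ y_finishing = 8 and y_assembly = 7.
Reduced cost of chairs: c₃ − yᵀa₃ = 47.5 − (8·2 + 7·5) = 47.5 − 51 = -3.5.

-3.5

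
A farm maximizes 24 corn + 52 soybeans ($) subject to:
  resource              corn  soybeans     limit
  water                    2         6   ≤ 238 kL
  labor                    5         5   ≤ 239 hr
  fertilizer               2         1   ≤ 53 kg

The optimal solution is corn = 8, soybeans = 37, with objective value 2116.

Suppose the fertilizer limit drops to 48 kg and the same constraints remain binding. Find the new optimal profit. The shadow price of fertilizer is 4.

2096

Δb = -5, so new z* = 2116 + (4)·(-5) = 2116 − 20 = 2096.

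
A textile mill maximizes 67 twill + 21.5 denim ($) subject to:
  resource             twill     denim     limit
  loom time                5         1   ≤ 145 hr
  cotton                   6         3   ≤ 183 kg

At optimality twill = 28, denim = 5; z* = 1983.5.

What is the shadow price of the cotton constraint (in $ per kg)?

At the optimum: loom time uses 145 of 145 (binding); cotton uses 183 of 183 (binding).
The binding rows give the dual system: 5·y_loom time + 6·y_cotton = 67 and 1·y_loom time + 3·y_cotton = 21.5.
Solving: y_loom time = 8, y_cotton = 4.5.
Shadow price of cotton = 4.5.

4.5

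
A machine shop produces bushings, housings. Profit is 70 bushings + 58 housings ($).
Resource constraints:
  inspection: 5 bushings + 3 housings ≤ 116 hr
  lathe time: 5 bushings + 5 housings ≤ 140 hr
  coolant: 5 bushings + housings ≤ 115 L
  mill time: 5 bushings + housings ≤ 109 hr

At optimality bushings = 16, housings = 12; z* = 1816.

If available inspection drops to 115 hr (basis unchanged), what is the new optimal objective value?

1810

Binding: inspection and lathe time. Non-binding: coolant (23 unused), mill time (17 unused).
By complementary slackness, y = 0 for the non-binding constraints.
From A_Bᵀ y = c: 5·y_inspection + 5·y_lathe time = 70; 3·y_inspection + 5·y_lathe time = 58.
Solving: y_inspection = 6, y_lathe time = 8.
Δz = y_inspection·Δb = 6 × (-1) = -6, so new z* = 1816 − 6 = 1810.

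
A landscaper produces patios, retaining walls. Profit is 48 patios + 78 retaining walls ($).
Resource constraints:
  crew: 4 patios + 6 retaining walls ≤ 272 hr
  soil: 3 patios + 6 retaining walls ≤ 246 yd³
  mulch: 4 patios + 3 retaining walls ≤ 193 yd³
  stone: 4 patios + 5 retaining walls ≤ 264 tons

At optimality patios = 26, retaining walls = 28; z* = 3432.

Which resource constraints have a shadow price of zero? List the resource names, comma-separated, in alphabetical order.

crew: 272/272 (binding)
soil: 246/246 (binding)
mulch: 188/193 (slack 5)
stone: 244/264 (slack 20)
By complementary slackness, a constraint with positive slack has shadow price 0 → mulch, stone.

mulch, stone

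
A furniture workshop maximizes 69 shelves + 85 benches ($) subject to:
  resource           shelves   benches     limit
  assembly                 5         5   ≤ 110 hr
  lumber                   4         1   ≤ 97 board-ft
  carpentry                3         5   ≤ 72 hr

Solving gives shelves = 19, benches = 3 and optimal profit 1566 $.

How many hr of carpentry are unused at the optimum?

carpentry used = 3·19 + 5·3 = 72; slack = 72 − 72 = 0.

0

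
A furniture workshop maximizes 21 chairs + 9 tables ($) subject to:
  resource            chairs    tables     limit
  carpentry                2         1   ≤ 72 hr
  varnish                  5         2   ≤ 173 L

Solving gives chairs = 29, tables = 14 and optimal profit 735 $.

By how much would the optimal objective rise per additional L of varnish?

3

At the optimum: carpentry uses 72 of 72 (binding); varnish uses 173 of 173 (binding).
From A_Bᵀ y = c: 2·y_carpentry + 5·y_varnish = 21; 1·y_carpentry + 2·y_varnish = 9.
→ y_carpentry = 3 and y_varnish = 3.
Shadow price of varnish = 3.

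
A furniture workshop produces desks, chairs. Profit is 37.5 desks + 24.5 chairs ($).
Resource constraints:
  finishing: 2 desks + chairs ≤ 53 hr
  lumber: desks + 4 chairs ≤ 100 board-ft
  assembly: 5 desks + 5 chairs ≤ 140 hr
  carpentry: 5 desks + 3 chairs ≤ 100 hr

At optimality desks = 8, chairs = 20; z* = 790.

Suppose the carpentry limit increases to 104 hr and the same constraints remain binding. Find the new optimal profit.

Binding: assembly and carpentry. Non-binding: finishing (17 unused), lumber (12 unused).
By complementary slackness, y = 0 for the non-binding constraints.
From A_Bᵀ y = c: 5·y_assembly + 5·y_carpentry = 37.5; 5·y_assembly + 3·y_carpentry = 24.5.
→ y_assembly = 1 and y_carpentry = 6.5.
Δz = y_carpentry·Δb = 6.5 × (4) = 26, so new z* = 790 + 26 = 816.

816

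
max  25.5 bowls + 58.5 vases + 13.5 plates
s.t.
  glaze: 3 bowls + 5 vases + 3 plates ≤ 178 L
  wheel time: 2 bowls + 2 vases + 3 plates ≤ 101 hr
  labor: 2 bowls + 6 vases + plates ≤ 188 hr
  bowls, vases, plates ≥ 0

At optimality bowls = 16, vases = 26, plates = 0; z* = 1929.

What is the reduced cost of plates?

-6

At the optimum: glaze uses 178 of 178 (binding); wheel time uses 84 of 101 (slack = 17); labor uses 188 of 188 (binding).
Since wheel time is not tight, its dual is 0.
From A_Bᵀ y = c: 3·y_glaze + 2·y_labor = 25.5; 5·y_glaze + 6·y_labor = 58.5.
→ y_glaze = 4.5 and y_labor = 6.
Reduced cost of plates: c₃ − yᵀa₃ = 13.5 − (4.5·3 + 6·1) = 13.5 − 19.5 = -6.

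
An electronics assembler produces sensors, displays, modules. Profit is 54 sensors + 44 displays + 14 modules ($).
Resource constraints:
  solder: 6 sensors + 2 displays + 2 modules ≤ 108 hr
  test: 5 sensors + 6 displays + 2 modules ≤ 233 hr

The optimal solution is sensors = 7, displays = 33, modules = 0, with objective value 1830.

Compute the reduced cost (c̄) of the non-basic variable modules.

Both solder and test are binding at x*.
From A_Bᵀ y = c: 6·y_solder + 5·y_test = 54; 2·y_solder + 6·y_test = 44.
This yields shadow prices y_solder = 4, y_test = 6.
Reduced cost of modules: c₃ − yᵀa₃ = 14 − (4·2 + 6·2) = 14 − 20 = -6.

-6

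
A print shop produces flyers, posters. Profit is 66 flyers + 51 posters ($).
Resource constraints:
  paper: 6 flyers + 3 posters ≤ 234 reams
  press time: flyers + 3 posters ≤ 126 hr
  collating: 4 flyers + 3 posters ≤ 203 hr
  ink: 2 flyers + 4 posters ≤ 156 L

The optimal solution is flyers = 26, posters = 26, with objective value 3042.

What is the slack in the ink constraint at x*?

ink used = 2·26 + 4·26 = 156; slack = 156 − 156 = 0.

0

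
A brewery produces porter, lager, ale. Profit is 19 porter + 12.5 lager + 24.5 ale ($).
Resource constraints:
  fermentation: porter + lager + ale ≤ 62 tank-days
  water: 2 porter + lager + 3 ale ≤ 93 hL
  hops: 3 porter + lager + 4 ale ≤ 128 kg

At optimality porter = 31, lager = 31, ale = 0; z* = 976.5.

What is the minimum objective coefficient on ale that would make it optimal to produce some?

25.5

Check each constraint at x*: fermentation 62/62 (tight); water 93/93 (tight); hops 124/128 (slack 4).
By complementary slackness, y = 0 for the non-binding constraint.
From A_Bᵀ y = c: 1·y_fermentation + 2·y_water = 19; 1·y_fermentation + 1·y_water = 12.5.
→ y_fermentation = 6 and y_water = 6.5.
ale enters the basis when its profit ≥ yᵀa₃ = 6·1 + 6.5·3 = 25.5.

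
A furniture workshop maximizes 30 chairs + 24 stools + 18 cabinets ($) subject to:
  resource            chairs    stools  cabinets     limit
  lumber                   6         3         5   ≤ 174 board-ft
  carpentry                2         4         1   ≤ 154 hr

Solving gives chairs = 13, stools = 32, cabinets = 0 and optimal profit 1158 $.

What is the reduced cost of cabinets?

-5

At the optimum: lumber uses 174 of 174 (binding); carpentry uses 154 of 154 (binding).
The binding rows give the dual system: 6·y_lumber + 2·y_carpentry = 30 and 3·y_lumber + 4·y_carpentry = 24.
Solving: y_lumber = 4, y_carpentry = 3.
Reduced cost of cabinets: c₃ − yᵀa₃ = 18 − (4·5 + 3·1) = 18 − 23 = -5.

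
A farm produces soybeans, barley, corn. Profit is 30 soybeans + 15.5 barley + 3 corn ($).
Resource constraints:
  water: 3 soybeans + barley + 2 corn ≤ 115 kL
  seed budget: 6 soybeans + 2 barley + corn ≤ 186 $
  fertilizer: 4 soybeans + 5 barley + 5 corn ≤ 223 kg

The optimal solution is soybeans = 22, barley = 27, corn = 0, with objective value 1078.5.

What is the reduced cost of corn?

At the optimum: water uses 93 of 115 (slack = 22); seed budget uses 186 of 186 (binding); fertilizer uses 223 of 223 (binding).
Slack constraints have shadow price 0 (complementary slackness).
Dual feasibility on the basic columns requires 6·y_seed budget + 4·y_fertilizer = 30, 2·y_seed budget + 5·y_fertilizer = 15.5.
→ y_seed budget = 4 and y_fertilizer = 1.5.
Reduced cost of corn: c₃ − yᵀa₃ = 3 − (4·1 + 1.5·5) = 3 − 11.5 = -8.5.

-8.5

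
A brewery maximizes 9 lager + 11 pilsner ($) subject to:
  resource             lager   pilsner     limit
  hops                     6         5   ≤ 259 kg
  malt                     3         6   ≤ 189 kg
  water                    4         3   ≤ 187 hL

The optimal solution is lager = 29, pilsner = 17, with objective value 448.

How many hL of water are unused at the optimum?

20

water used = 4·29 + 3·17 = 167; slack = 187 − 167 = 20.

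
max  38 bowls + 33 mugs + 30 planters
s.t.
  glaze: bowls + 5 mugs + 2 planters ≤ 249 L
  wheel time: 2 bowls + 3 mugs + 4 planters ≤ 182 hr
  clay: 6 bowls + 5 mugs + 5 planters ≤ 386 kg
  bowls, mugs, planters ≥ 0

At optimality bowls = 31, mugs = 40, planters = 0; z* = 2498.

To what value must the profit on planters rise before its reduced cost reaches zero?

34

Check each constraint at x*: glaze 231/249 (slack 18); wheel time 182/182 (tight); clay 386/386 (tight).
By complementary slackness, y = 0 for the non-binding constraint.
From A_Bᵀ y = c: 2·y_wheel time + 6·y_clay = 38; 3·y_wheel time + 5·y_clay = 33.
Solving: y_wheel time = 1, y_clay = 6.
planters enters the basis when its profit ≥ yᵀa₃ = 1·4 + 6·5 = 34.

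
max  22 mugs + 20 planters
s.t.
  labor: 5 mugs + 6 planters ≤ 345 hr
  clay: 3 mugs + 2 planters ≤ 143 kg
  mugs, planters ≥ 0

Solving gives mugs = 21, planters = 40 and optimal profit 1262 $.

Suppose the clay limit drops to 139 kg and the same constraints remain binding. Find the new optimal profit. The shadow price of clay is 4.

1246

Δb = -4, so new z* = 1262 + (4)·(-4) = 1262 − 16 = 1246.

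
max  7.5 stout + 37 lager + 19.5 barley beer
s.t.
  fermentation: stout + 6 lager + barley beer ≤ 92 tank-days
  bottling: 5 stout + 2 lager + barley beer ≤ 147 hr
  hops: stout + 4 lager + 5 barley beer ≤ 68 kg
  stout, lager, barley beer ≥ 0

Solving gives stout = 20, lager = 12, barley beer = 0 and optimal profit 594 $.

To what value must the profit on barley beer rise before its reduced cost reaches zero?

Check each constraint at x*: fermentation 92/92 (tight); bottling 124/147 (slack 23); hops 68/68 (tight).
By complementary slackness, y = 0 for the non-binding constraint.
Dual feasibility on the basic columns requires 1·y_fermentation + 1·y_hops = 7.5, 6·y_fermentation + 4·y_hops = 37.
This yields shadow prices y_fermentation = 3.5, y_hops = 4.
barley beer enters the basis when its profit ≥ yᵀa₃ = 3.5·1 + 4·5 = 23.5.

23.5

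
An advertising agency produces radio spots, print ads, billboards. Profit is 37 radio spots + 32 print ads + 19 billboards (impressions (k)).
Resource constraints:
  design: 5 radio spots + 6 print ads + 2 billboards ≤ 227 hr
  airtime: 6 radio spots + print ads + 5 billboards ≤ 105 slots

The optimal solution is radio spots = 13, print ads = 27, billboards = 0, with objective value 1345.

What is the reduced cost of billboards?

Both design and airtime are binding at x*.
Dual feasibility on the basic columns requires 5·y_design + 6·y_airtime = 37, 6·y_design + 1·y_airtime = 32.
Solving: y_design = 5, y_airtime = 2.
Reduced cost of billboards: c₃ − yᵀa₃ = 19 − (5·2 + 2·5) = 19 − 20 = -1.

-1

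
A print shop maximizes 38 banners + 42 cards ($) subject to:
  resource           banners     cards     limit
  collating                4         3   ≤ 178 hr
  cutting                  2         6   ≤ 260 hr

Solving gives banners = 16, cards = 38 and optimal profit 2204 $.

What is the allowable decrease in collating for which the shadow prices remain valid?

Binding constraints: collating, cutting. The basis is B = [[4,3],[2,6]] with det 18.
Per unit decrease in collating, x* moves by d = (-0.3333, 0.1111).
The basis stays optimal until banners reaches 0; allowable decrease = 48 hr.

48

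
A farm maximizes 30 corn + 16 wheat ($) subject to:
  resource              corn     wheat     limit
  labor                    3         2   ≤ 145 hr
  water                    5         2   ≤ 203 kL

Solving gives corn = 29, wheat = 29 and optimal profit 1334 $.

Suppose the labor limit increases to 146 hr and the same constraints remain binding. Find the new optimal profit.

1339

At the optimum: labor uses 145 of 145 (binding); water uses 203 of 203 (binding).
Dual feasibility on the basic columns requires 3·y_labor + 5·y_water = 30, 2·y_labor + 2·y_water = 16.
→ y_labor = 5 and y_water = 3.
Δz = y_labor·Δb = 5 × (1) = 5, so new z* = 1334 + 5 = 1339.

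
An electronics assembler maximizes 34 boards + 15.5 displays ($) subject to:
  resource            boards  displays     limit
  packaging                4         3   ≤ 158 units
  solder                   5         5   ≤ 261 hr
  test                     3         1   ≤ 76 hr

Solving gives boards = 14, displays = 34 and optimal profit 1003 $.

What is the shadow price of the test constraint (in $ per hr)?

Binding: packaging and test. Non-binding: solder (21 unused).
Since solder is not tight, its dual is 0.
Dual feasibility on the basic columns requires 4·y_packaging + 3·y_test = 34, 3·y_packaging + 1·y_test = 15.5.
Solving: y_packaging = 2.5, y_test = 8.
Shadow price of test = 8.

8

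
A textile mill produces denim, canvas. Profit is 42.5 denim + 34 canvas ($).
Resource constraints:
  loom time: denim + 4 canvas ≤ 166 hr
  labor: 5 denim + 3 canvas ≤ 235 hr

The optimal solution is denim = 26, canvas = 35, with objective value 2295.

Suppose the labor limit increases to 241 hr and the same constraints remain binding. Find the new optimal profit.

Both loom time and labor are binding at x*.
Dual feasibility on the basic columns requires 1·y_loom time + 5·y_labor = 42.5, 4·y_loom time + 3·y_labor = 34.
→ y_loom time = 2.5 and y_labor = 8.
Δz = y_labor·Δb = 8 × (6) = 48, so new z* = 2295 + 48 = 2343.

2343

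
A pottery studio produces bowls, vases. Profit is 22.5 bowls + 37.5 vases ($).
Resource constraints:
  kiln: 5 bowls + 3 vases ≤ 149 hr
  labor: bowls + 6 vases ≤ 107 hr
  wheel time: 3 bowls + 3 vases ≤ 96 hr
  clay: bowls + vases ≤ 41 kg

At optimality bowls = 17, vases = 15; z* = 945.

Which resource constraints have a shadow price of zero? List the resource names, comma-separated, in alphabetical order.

kiln: 130/149 (slack 19)
labor: 107/107 (binding)
wheel time: 96/96 (binding)
clay: 32/41 (slack 9)
By complementary slackness, a constraint with positive slack has shadow price 0 → clay, kiln.

clay, kiln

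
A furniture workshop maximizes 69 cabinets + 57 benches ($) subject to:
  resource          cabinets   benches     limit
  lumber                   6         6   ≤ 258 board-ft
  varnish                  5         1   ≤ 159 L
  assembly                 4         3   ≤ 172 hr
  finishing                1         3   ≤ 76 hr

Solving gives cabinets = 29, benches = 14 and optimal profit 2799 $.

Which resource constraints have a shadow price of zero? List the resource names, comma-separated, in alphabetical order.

lumber: 258/258 (binding)
varnish: 159/159 (binding)
assembly: 158/172 (slack 14)
finishing: 71/76 (slack 5)
By complementary slackness, a constraint with positive slack has shadow price 0 → assembly, finishing.

assembly, finishing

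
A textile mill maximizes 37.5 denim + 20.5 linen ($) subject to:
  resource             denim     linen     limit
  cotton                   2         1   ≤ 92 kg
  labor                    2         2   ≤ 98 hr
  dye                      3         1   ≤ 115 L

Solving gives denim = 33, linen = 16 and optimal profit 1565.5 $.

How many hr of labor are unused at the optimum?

labor used = 2·33 + 2·16 = 98; slack = 98 − 98 = 0.

0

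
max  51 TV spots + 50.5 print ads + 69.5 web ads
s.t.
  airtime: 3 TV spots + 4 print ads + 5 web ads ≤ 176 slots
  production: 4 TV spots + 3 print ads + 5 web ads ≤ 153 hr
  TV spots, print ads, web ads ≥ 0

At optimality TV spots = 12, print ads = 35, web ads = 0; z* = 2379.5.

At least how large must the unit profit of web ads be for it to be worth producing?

72.5

At the optimum: airtime uses 176 of 176 (binding); production uses 153 of 153 (binding).
The binding rows give the dual system: 3·y_airtime + 4·y_production = 51 and 4·y_airtime + 3·y_production = 50.5.
Solving: y_airtime = 7, y_production = 7.5.
web ads enters the basis when its profit ≥ yᵀa₃ = 7·5 + 7.5·5 = 72.5.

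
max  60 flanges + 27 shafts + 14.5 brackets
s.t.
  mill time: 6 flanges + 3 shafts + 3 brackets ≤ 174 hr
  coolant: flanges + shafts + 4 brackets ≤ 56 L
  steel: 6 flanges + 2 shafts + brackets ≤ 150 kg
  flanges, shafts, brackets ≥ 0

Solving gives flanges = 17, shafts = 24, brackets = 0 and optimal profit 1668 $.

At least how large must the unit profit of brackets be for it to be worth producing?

24

Check each constraint at x*: mill time 174/174 (tight); coolant 41/56 (slack 15); steel 150/150 (tight).
Slack constraints have shadow price 0 (complementary slackness).
From A_Bᵀ y = c: 6·y_mill time + 6·y_steel = 60; 3·y_mill time + 2·y_steel = 27.
→ y_mill time = 7 and y_steel = 3.
brackets enters the basis when its profit ≥ yᵀa₃ = 7·3 + 3·1 = 24.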